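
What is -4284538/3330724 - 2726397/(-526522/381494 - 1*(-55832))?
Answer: -296296354400190575/5911770442336322 ≈ -50.120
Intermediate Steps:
-4284538/3330724 - 2726397/(-526522/381494 - 1*(-55832)) = -4284538*1/3330724 - 2726397/(-526522*1/381494 + 55832) = -2142269/1665362 - 2726397/(-263261/190747 + 55832) = -2142269/1665362 - 2726397/10649523243/190747 = -2142269/1665362 - 2726397*190747/10649523243 = -2142269/1665362 - 173350682853/3549841081 = -296296354400190575/5911770442336322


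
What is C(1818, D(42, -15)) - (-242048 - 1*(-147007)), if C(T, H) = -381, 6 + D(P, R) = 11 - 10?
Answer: 94660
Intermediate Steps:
D(P, R) = -5 (D(P, R) = -6 + (11 - 10) = -6 + 1 = -5)
C(1818, D(42, -15)) - (-242048 - 1*(-147007)) = -381 - (-242048 - 1*(-147007)) = -381 - (-242048 + 147007) = -381 - 1*(-95041) = -381 + 95041 = 94660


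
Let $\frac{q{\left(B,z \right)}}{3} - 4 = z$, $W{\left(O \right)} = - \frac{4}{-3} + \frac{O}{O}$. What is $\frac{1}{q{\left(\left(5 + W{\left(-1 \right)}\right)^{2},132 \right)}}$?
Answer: $\frac{1}{408} \approx 0.002451$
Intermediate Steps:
$W{\left(O \right)} = \frac{7}{3}$ ($W{\left(O \right)} = \left(-4\right) \left(- \frac{1}{3}\right) + 1 = \frac{4}{3} + 1 = \frac{7}{3}$)
$q{\left(B,z \right)} = 12 + 3 z$
$\frac{1}{q{\left(\left(5 + W{\left(-1 \right)}\right)^{2},132 \right)}} = \frac{1}{12 + 3 \cdot 132} = \frac{1}{12 + 396} = \frac{1}{408}$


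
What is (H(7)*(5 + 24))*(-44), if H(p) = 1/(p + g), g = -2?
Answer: -1276/5 ≈ -255.20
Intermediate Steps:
H(p) = 1/(-2 + p) (H(p) = 1/(p - 2) = 1/(-2 + p))
(H(7)*(5 + 24))*(-44) = ((5 + 24)/(-2 + 7))*(-44) = (29/5)*(-44) = -1276/5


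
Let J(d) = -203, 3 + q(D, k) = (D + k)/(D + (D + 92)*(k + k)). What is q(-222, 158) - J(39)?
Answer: 4130232/20651 ≈ 200.00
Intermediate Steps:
q(D, k) = -3 + (D + k)/(D + 2*k*(92 + D)) (q(D, k) = -3 + (D + k)/(D + (D + 92)*(k + k)) = -3 + (D + k)/(D + (92 + D)*(2*k)) = -3 + (D + k)/(D + 2*k*(92 + D)))
q(-222, 158) - J(39) = (-551*158 - 2*(-222) - 6*(-222)*158)/(-222 + 184*158 + 2*(-222)*158) - 1*(-203) = (-87058 + 444 + 210456)/(-222 + 29072 - 70152) + 203 = 123842/(-41302) + 203 = -1/41302*123842 + 203 = -61921/20651 + 203 = 4130232/20651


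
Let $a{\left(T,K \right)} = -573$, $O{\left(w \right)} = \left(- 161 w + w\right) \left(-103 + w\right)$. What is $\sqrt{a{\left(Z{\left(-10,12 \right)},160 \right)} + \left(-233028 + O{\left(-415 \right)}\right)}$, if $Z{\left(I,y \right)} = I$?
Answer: $i \sqrt{34628801} \approx 5884.6 i$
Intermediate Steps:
$O{\left(w \right)} = - 160 w \left(-103 + w\right)$
$\sqrt{a{\left(Z{\left(-10,12 \right)},160 \right)} + \left(-233028 + O{\left(-415 \right)}\right)} = \sqrt{-573 + \left(-233028 + 160 \left(-415\right) \left(103 - -415\right)\right)} = \sqrt{-573 + \left(-233028 + 160 \left(-415\right) \left(103 + 415\right)\right)} = \sqrt{-573 + \left(-233028 + 160 \left(-415\right) 518\right)} = \sqrt{-573 - 34628228} = \sqrt{-34628801} = i \sqrt{34628801}$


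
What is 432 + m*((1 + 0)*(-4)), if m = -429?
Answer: 2148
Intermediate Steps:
432 + m*((1 + 0)*(-4)) = 432 - 429*(1 + 0)*(-4) = 432 - 429*(-4) = 432 + 1716 = 2148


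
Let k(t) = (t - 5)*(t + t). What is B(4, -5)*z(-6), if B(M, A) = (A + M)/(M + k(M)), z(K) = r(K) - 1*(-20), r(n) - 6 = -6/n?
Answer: 27/4 ≈ 6.7500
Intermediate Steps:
r(n) = 6 - 6/n
z(K) = 26 - 6/K (z(K) = (6 - 6/K) - 1*(-20) = (6 - 6/K) + 20 = 26 - 6/K)
k(t) = 2*t*(-5 + t) (k(t) = (-5 + t)*(2*t) = 2*t*(-5 + t))
B(M, A) = (A + M)/(M + 2*M*(-5 + M))
B(4, -5)*z(-6) = ((-5 + 4)/(4*(-9 + 2*4)))*(26 - 6/(-6)) = ((¼)*(-1)/(-9 + 8))*(26 - 6*(-⅙)) = ((¼)*(-1)/(-1))*(26 + 1) = ((¼)*(-1)*(-1))*27 = (¼)*27 = 27/4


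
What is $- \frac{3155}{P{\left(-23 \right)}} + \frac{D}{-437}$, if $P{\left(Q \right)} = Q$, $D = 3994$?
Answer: $\frac{55951}{437} \approx 128.03$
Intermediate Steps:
$- \frac{3155}{P{\left(-23 \right)}} + \frac{D}{-437} = - \frac{3155}{-23} + \frac{3994}{-437} = \left(-3155\right) \left(- \frac{1}{23}\right) + 3994 \left(- \frac{1}{437}\right) = \frac{3155}{23} - \frac{3994}{437} = \frac{55951}{437}$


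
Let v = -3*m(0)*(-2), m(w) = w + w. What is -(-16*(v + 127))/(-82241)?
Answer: -2032/82241 ≈ -0.024708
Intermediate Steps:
m(w) = 2*w
v = 0 (v = -6*0*(-2) = -3*0*(-2) = 0*(-2) = 0)
-(-16*(v + 127))/(-82241) = -(-16*(0 + 127))/(-82241) = -(-16*127)*(-1)/82241 = -(-2032)*(-1)/82241 = -1*2032/82241 = -2032/82241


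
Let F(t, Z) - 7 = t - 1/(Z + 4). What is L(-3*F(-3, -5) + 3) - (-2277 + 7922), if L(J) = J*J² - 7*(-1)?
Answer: -7366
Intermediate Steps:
F(t, Z) = 7 + t - 1/(4 + Z) (F(t, Z) = 7 + (t - 1/(Z + 4)) = 7 + (t - 1/(4 + Z)) = 7 + t - 1/(4 + Z))
L(J) = 7 + J³ (L(J) = J³ - 1*(-7) = J³ + 7 = 7 + J³)
L(-3*F(-3, -5) + 3) - (-2277 + 7922) = (7 + (-3*(27 + 4*(-3) + 7*(-5) - 5*(-3))/(4 - 5) + 3)³) - (-2277 + 7922) = (7 + (-3*(27 - 12 - 35 + 15)/(-1) + 3)³) - 1*5645 = (7 + (-(-3)*(-5) + 3)³) - 5645 = (7 + (-3*5 + 3)³) - 5645 = (7 + (-15 + 3)³) - 5645 = (7 + (-12)³) - 5645 = (7 - 1728) - 5645 = -1721 - 5645 = -7366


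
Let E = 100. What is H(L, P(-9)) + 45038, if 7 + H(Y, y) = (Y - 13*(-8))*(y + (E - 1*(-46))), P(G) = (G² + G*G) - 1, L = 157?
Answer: 125158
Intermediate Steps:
P(G) = -1 + 2*G² (P(G) = (G² + G²) - 1 = 2*G² - 1 = -1 + 2*G²)
H(Y, y) = -7 + (104 + Y)*(146 + y) (H(Y, y) = -7 + (Y - 13*(-8))*(y + (100 - 1*(-46))) = -7 + (Y + 104)*(y + (100 + 46)) = -7 + (104 + Y)*(y + 146) = -7 + (104 + Y)*(146 + y))
H(L, P(-9)) + 45038 = (15177 + 104*(-1 + 2*(-9)²) + 146*157 + 157*(-1 + 2*(-9)²)) + 45038 = (15177 + 104*(-1 + 2*81) + 22922 + 157*(-1 + 2*81)) + 45038 = (15177 + 104*(-1 + 162) + 22922 + 157*(-1 + 162)) + 45038 = (15177 + 104*161 + 22922 + 157*161) + 45038 = (15177 + 16744 + 22922 + 25277) + 45038 = 80120 + 45038 = 125158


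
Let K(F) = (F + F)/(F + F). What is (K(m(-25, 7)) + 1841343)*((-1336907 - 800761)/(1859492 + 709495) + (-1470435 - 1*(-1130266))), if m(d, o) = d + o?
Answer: -536378521129539008/856329 ≈ -6.2637e+11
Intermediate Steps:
K(F) = 1 (K(F) = (2*F)/((2*F)) = (2*F)*(1/(2*F)) = 1)
(K(m(-25, 7)) + 1841343)*((-1336907 - 800761)/(1859492 + 709495) + (-1470435 - 1*(-1130266))) = (1 + 1841343)*((-1336907 - 800761)/(1859492 + 709495) + (-1470435 - 1*(-1130266))) = 1841344*(-2137668/2568987 + (-1470435 + 1130266)) = 1841344*(-2137668*1/2568987 - 340169) = 1841344*(-712556/856329 - 340169) = 1841344*(-291297292157/856329) = -536378521129539008/856329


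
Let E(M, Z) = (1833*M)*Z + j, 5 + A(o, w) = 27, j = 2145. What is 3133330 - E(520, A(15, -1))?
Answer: -17838335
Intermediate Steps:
A(o, w) = 22 (A(o, w) = -5 + 27 = 22)
E(M, Z) = 2145 + 1833*M*Z (E(M, Z) = (1833*M)*Z + 2145 = 1833*M*Z + 2145 = 2145 + 1833*M*Z)
3133330 - E(520, A(15, -1)) = 3133330 - (2145 + 1833*520*22) = 3133330 - (2145 + 20969520) = 3133330 - 1*20971665 = 3133330 - 20971665 = -17838335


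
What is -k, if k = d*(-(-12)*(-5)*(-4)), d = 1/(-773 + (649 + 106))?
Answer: 40/3 ≈ 13.333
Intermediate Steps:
d = -1/18 (d = 1/(-773 + 755) = 1/(-18) = -1/18 ≈ -0.055556)
k = -40/3 (k = -(-(-12)*(-5))*(-4)/18 = -(-6*10)*(-4)/18 = -(-10)*(-4)/3 = -1/18*240 = -40/3 ≈ -13.333)
-k = -1*(-40/3) = 40/3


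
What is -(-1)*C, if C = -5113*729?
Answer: -3727377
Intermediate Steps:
C = -3727377
-(-1)*C = -(-1)*(-3727377) = -1*3727377 = -3727377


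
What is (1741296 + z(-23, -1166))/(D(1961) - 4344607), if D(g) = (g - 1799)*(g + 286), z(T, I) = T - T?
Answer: -1741296/3980593 ≈ -0.43745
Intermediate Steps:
z(T, I) = 0
D(g) = (-1799 + g)*(286 + g)
(1741296 + z(-23, -1166))/(D(1961) - 4344607) = (1741296 + 0)/((-514514 + 1961² - 1513*1961) - 4344607) = 1741296/((-514514 + 3845521 - 2966993) - 4344607) = 1741296/(364014 - 4344607) = 1741296/(-3980593) = 1741296*(-1/3980593) = -1741296/3980593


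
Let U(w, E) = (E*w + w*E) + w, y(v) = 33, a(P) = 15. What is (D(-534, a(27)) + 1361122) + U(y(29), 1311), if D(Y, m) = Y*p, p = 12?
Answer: 1441273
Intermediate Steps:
D(Y, m) = 12*Y (D(Y, m) = Y*12 = 12*Y)
U(w, E) = w + 2*E*w (U(w, E) = (E*w + E*w) + w = 2*E*w + w = w + 2*E*w)
(D(-534, a(27)) + 1361122) + U(y(29), 1311) = (12*(-534) + 1361122) + 33*(1 + 2*1311) = (-6408 + 1361122) + 33*(1 + 2622) = 1354714 + 33*2623 = 1354714 + 86559 = 1441273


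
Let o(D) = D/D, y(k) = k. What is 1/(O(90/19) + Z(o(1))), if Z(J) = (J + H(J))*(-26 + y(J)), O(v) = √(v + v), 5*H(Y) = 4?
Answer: -19/851 - 2*√95/12765 ≈ -0.023854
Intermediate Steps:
H(Y) = ⅘ (H(Y) = (⅕)*4 = ⅘)
O(v) = √2*√v (O(v) = √(2*v) = √2*√v)
o(D) = 1
Z(J) = (-26 + J)*(⅘ + J) (Z(J) = (J + ⅘)*(-26 + J) = (⅘ + J)*(-26 + J) = (-26 + J)*(⅘ + J))
1/(O(90/19) + Z(o(1))) = 1/(√2*√(90/19) + (-104/5 + 1² - 126/5*1)) = 1/(√2*√(90*(1/19)) + (-104/5 + 1 - 126/5)) = 1/(√2*√(90/19) - 45) = 1/(√2*(3*√190/19) - 45) = 1/(6*√95/19 - 45) = 1/(-45 + 6*√95/19)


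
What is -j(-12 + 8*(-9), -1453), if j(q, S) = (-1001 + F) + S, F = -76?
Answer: 2530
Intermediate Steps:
j(q, S) = -1077 + S (j(q, S) = (-1001 - 76) + S = -1077 + S)
-j(-12 + 8*(-9), -1453) = -(-1077 - 1453) = -1*(-2530) = 2530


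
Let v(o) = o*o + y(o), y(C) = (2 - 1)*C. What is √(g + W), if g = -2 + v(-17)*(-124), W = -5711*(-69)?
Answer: √360329 ≈ 600.27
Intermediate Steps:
y(C) = C (y(C) = 1*C = C)
v(o) = o + o² (v(o) = o*o + o = o² + o = o + o²)
W = 394059
g = -33730 (g = -2 - 17*(1 - 17)*(-124) = -2 - 17*(-16)*(-124) = -2 + 272*(-124) = -2 - 33728 = -33730)
√(g + W) = √(-33730 + 394059) = √360329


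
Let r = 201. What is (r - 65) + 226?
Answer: 362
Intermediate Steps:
(r - 65) + 226 = (201 - 65) + 226 = 136 + 226 = 362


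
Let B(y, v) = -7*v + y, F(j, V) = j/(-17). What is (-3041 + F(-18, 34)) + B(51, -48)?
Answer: -45100/17 ≈ -2652.9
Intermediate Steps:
F(j, V) = -j/17 (F(j, V) = j*(-1/17) = -j/17)
B(y, v) = y - 7*v
(-3041 + F(-18, 34)) + B(51, -48) = (-3041 - 1/17*(-18)) + (51 - 7*(-48)) = (-3041 + 18/17) + (51 + 336) = -51679/17 + 387 = -45100/17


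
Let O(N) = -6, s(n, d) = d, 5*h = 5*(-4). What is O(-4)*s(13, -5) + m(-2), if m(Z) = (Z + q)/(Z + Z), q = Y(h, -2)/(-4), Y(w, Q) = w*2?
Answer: 30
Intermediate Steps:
h = -4 (h = (5*(-4))/5 = (⅕)*(-20) = -4)
Y(w, Q) = 2*w
q = 2 (q = (2*(-4))/(-4) = -8*(-¼) = 2)
m(Z) = (2 + Z)/(2*Z) (m(Z) = (Z + 2)/(Z + Z) = (2 + Z)/((2*Z)) = (2 + Z)*(1/(2*Z)) = (2 + Z)/(2*Z))
O(-4)*s(13, -5) + m(-2) = -6*(-5) + (½)*(2 - 2)/(-2) = 30 + (½)*(-½)*0 = 30 + 0 = 30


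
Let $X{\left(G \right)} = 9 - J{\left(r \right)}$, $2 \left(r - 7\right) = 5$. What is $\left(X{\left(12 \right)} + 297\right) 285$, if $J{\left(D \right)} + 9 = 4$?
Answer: $88635$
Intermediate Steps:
$r = \frac{19}{2}$ ($r = 7 + \frac{1}{2} \cdot 5 = 7 + \frac{5}{2} = \frac{19}{2} \approx 9.5$)
$J{\left(D \right)} = -5$ ($J{\left(D \right)} = -9 + 4 = -5$)
$X{\left(G \right)} = 14$ ($X{\left(G \right)} = 9 - -5 = 9 + 5 = 14$)
$\left(X{\left(12 \right)} + 297\right) 285 = \left(14 + 297\right) 285 = 311 \cdot 285 = 88635$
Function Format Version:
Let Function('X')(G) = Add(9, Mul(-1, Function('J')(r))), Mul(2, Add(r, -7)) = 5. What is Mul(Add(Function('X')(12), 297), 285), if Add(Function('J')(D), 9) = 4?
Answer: 88635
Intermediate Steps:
r = Rational(19, 2) (r = Add(7, Mul(Rational(1, 2), 5)) = Add(7, Rational(5, 2)) = Rational(19, 2) ≈ 9.5000)
Function('J')(D) = -5 (Function('J')(D) = Add(-9, 4) = -5)
Function('X')(G) = 14 (Function('X')(G) = Add(9, Mul(-1, -5)) = Add(9, 5) = 14)
Mul(Add(Function('X')(12), 297), 285) = Mul(Add(14, 297), 285) = Mul(311, 285) = 88635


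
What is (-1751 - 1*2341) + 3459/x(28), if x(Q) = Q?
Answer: -111117/28 ≈ -3968.5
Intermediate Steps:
(-1751 - 1*2341) + 3459/x(28) = (-1751 - 1*2341) + 3459/28 = (-1751 - 2341) + 3459*(1/28) = -4092 + 3459/28 = -111117/28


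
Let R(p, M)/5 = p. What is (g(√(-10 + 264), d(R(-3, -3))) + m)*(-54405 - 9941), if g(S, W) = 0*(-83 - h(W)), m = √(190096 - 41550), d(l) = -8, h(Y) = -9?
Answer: -1093882*√514 ≈ -2.4800e+7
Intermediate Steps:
R(p, M) = 5*p
m = 17*√514 (m = √148546 = 17*√514 ≈ 385.42)
g(S, W) = 0 (g(S, W) = 0*(-83 - 1*(-9)) = 0*(-83 + 9) = 0*(-74) = 0)
(g(√(-10 + 264), d(R(-3, -3))) + m)*(-54405 - 9941) = (0 + 17*√514)*(-54405 - 9941) = (17*√514)*(-64346) = -1093882*√514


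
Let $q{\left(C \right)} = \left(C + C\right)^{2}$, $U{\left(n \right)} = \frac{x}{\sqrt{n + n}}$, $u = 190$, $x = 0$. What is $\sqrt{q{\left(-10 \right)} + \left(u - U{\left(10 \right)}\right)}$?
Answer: $\sqrt{590} \approx 24.29$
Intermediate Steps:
$U{\left(n \right)} = 0$ ($U{\left(n \right)} = \frac{0}{\sqrt{n + n}} = \frac{0}{\sqrt{2 n}} = \frac{0}{\sqrt{2} \sqrt{n}} = 0 \frac{\sqrt{2}}{2 \sqrt{n}} = 0$)
$q{\left(C \right)} = 4 C^{2}$ ($q{\left(C \right)} = \left(2 C\right)^{2} = 4 C^{2}$)
$\sqrt{q{\left(-10 \right)} + \left(u - U{\left(10 \right)}\right)} = \sqrt{4 \left(-10\right)^{2} + \left(190 - 0\right)} = \sqrt{4 \cdot 100 + \left(190 + 0\right)} = \sqrt{400 + 190} = \sqrt{590}$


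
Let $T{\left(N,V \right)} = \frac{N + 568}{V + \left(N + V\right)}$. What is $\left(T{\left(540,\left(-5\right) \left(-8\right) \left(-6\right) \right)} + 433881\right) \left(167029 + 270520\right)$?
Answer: $\frac{2847784166108}{15} \approx 1.8985 \cdot 10^{11}$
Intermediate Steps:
$T{\left(N,V \right)} = \frac{568 + N}{N + 2 V}$
$\left(T{\left(540,\left(-5\right) \left(-8\right) \left(-6\right) \right)} + 433881\right) \left(167029 + 270520\right) = \left(\frac{568 + 540}{540 + 2 \left(-5\right) \left(-8\right) \left(-6\right)} + 433881\right) \left(167029 + 270520\right) = \left(\frac{1}{540 + 2 \cdot 40 \left(-6\right)} 1108 + 433881\right) 437549 = \left(\frac{1}{540 + 2 \left(-240\right)} 1108 + 433881\right) 437549 = \left(\frac{1}{540 - 480} \cdot 1108 + 433881\right) 437549 = \left(\frac{1}{60} \cdot 1108 + 433881\right) 437549 = \left(\frac{277}{15} + 433881\right) 437549 = \frac{6508492}{15} \cdot 437549 = \frac{2847784166108}{15}$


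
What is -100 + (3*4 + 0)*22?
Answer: 164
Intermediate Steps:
-100 + (3*4 + 0)*22 = -100 + (12 + 0)*22 = -100 + 12*22 = -100 + 264 = 164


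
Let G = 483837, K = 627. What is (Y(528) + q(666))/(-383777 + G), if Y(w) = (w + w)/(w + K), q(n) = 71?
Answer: 2517/3502100 ≈ 0.00071871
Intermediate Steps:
Y(w) = 2*w/(627 + w) (Y(w) = (w + w)/(w + 627) = (2*w)/(627 + w) = 2*w/(627 + w))
(Y(528) + q(666))/(-383777 + G) = (2*528/(627 + 528) + 71)/(-383777 + 483837) = (2*528/1155 + 71)/100060 = (2*528*(1/1155) + 71)*(1/100060) = (32/35 + 71)*(1/100060) = (2517/35)*(1/100060) = 2517/3502100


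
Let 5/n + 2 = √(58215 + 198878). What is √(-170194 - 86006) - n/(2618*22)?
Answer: -5/7403649022 - 5*√257093/14807298044 + 10*I*√2562 ≈ -1.7189e-7 + 506.16*I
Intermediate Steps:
n = 5/(-2 + √257093) (n = 5/(-2 + √(58215 + 198878)) = 5/(-2 + √257093) ≈ 0.0099001)
√(-170194 - 86006) - n/(2618*22) = √(-170194 - 86006) - (10/257089 + 5*√257093/257089)/(2618*22) = √(-256200) - (10/257089 + 5*√257093/257089)/57596 = 10*I*√2562 - (10/257089 + 5*√257093/257089)/57596 = 10*I*√2562 - (5/7403649022 + 5*√257093/14807298044) = 10*I*√2562 + (-5/7403649022 - 5*√257093/14807298044) = -5/7403649022 - 5*√257093/14807298044 + 10*I*√2562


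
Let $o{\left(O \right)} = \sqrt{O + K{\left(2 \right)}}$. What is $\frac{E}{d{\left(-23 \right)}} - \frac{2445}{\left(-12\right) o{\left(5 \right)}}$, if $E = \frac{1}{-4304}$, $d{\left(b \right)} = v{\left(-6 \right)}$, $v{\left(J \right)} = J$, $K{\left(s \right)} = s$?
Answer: $\frac{1}{25824} + \frac{815 \sqrt{7}}{28} \approx 77.01$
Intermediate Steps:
$o{\left(O \right)} = \sqrt{2 + O}$ ($o{\left(O \right)} = \sqrt{O + 2} = \sqrt{2 + O}$)
$d{\left(b \right)} = -6$
$E = - \frac{1}{4304} \approx -0.00023234$
$\frac{E}{d{\left(-23 \right)}} - \frac{2445}{\left(-12\right) o{\left(5 \right)}} = - \frac{1}{4304 \left(-6\right)} - \frac{2445}{\left(-12\right) \sqrt{2 + 5}} = \left(- \frac{1}{4304}\right) \left(- \frac{1}{6}\right) - \frac{2445}{\left(-12\right) \sqrt{7}} = \frac{1}{25824} - 2445 \left(- \frac{\sqrt{7}}{84}\right) = \frac{1}{25824} + \frac{815 \sqrt{7}}{28}$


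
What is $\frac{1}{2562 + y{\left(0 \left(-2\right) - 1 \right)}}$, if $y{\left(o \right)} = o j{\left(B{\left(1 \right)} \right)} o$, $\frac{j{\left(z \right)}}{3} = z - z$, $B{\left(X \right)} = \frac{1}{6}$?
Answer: $\frac{1}{2562} \approx 0.00039032$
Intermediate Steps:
$B{\left(X \right)} = \frac{1}{6}$
$j{\left(z \right)} = 0$ ($j{\left(z \right)} = 3 \left(z - z\right) = 3 \cdot 0 = 0$)
$y{\left(o \right)} = 0$ ($y{\left(o \right)} = o 0 o = 0 o = 0$)
$\frac{1}{2562 + y{\left(0 \left(-2\right) - 1 \right)}} = \frac{1}{2562 + 0} = \frac{1}{2562}$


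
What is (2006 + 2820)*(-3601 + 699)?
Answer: -14005052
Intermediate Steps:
(2006 + 2820)*(-3601 + 699) = 4826*(-2902) = -14005052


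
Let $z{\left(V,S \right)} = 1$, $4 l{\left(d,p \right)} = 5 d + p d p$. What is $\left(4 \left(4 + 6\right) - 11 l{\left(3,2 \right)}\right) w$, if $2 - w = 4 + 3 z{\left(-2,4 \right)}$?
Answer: $\frac{685}{4} \approx 171.25$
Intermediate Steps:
$l{\left(d,p \right)} = \frac{5 d}{4} + \frac{d p^{2}}{4}$ ($l{\left(d,p \right)} = \frac{5 d + p d p}{4} = \frac{5 d + d p p}{4} = \frac{5 d + d p^{2}}{4} = \frac{5 d}{4} + \frac{d p^{2}}{4}$)
$w = -5$ ($w = 2 - \left(4 + 3 \cdot 1\right) = 2 - \left(4 + 3\right) = 2 - 7 = -5$)
$\left(4 \left(4 + 6\right) - 11 l{\left(3,2 \right)}\right) w = \left(4 \left(4 + 6\right) - 11 \cdot \frac{1}{4} \cdot 3 \left(5 + 2^{2}\right)\right) \left(-5\right) = \left(4 \cdot 10 - 11 \cdot \frac{1}{4} \cdot 3 \left(5 + 4\right)\right) \left(-5\right) = \left(40 - 11 \cdot \frac{1}{4} \cdot 3 \cdot 9\right) \left(-5\right) = \left(40 - \frac{297}{4}\right) \left(-5\right) = \left(- \frac{137}{4}\right) \left(-5\right) = \frac{685}{4}$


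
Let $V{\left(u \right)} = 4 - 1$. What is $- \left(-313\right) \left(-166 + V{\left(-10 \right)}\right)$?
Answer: $-51019$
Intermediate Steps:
$V{\left(u \right)} = 3$
$- \left(-313\right) \left(-166 + V{\left(-10 \right)}\right) = - \left(-313\right) \left(-166 + 3\right) = - \left(-313\right) \left(-163\right) = \left(-1\right) 51019 = -51019$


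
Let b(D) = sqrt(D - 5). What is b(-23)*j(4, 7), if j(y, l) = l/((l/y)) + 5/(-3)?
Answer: 14*I*sqrt(7)/3 ≈ 12.347*I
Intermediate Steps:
j(y, l) = -5/3 + y (j(y, l) = l*(y/l) + 5*(-1/3) = y - 5/3 = -5/3 + y)
b(D) = sqrt(-5 + D)
b(-23)*j(4, 7) = sqrt(-5 - 23)*(-5/3 + 4) = sqrt(-28)*(7/3) = (2*I*sqrt(7))*(7/3) = 14*I*sqrt(7)/3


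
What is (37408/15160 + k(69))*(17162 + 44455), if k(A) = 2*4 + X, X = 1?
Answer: 1338999027/1895 ≈ 7.0660e+5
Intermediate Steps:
k(A) = 9 (k(A) = 2*4 + 1 = 8 + 1 = 9)
(37408/15160 + k(69))*(17162 + 44455) = (37408/15160 + 9)*(17162 + 44455) = (37408*(1/15160) + 9)*61617 = (4676/1895 + 9)*61617 = (21731/1895)*61617 = 1338999027/1895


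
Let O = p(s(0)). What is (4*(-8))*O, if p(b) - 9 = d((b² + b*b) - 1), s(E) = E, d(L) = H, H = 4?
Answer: -416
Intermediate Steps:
d(L) = 4
p(b) = 13 (p(b) = 9 + 4 = 13)
O = 13
(4*(-8))*O = (4*(-8))*13 = -32*13 = -416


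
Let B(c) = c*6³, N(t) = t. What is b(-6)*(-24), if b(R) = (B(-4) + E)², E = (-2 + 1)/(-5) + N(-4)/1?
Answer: -451846104/25 ≈ -1.8074e+7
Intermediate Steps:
B(c) = 216*c (B(c) = c*216 = 216*c)
E = -19/5 (E = (-2 + 1)/(-5) - 4/1 = -1*(-⅕) - 4*1 = ⅕ - 4 = -19/5 ≈ -3.8000)
b(R) = 18826921/25 (b(R) = (216*(-4) - 19/5)² = (-864 - 19/5)² = (-4339/5)² = 18826921/25)
b(-6)*(-24) = (18826921/25)*(-24) = -451846104/25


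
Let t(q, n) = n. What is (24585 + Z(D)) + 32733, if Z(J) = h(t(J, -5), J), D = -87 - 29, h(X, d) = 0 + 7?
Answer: 57325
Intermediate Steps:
h(X, d) = 7
D = -116
Z(J) = 7
(24585 + Z(D)) + 32733 = (24585 + 7) + 32733 = 24592 + 32733 = 57325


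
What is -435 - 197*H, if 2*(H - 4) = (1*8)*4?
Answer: -4375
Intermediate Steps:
H = 20 (H = 4 + ((1*8)*4)/2 = 4 + (8*4)/2 = 4 + (½)*32 = 4 + 16 = 20)
-435 - 197*H = -435 - 197*20 = -435 - 3940 = -4375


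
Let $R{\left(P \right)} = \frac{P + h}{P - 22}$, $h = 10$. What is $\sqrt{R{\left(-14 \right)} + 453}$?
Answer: $\frac{\sqrt{4078}}{3} \approx 21.286$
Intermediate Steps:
$R{\left(P \right)} = \frac{10 + P}{-22 + P}$ ($R{\left(P \right)} = \frac{P + 10}{P - 22} = \frac{10 + P}{-22 + P}$)
$\sqrt{R{\left(-14 \right)} + 453} = \sqrt{\frac{10 - 14}{-22 - 14} + 453} = \sqrt{\frac{1}{-36} \left(-4\right) + 453} = \sqrt{\left(- \frac{1}{36}\right) \left(-4\right) + 453} = \sqrt{\frac{1}{9} + 453} = \sqrt{\frac{4078}{9}} = \frac{\sqrt{4078}}{3}$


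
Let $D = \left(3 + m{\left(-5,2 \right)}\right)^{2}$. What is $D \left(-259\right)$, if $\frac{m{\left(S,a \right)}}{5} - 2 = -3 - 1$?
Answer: $-12691$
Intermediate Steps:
$m{\left(S,a \right)} = -10$ ($m{\left(S,a \right)} = 10 + 5 \left(-3 - 1\right) = 10 + 5 \left(-4\right) = 10 - 20 = -10$)
$D = 49$ ($D = \left(3 - 10\right)^{2} = \left(-7\right)^{2} = 49$)
$D \left(-259\right) = 49 \left(-259\right) = -12691$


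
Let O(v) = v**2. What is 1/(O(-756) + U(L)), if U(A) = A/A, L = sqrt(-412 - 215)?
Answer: 1/571537 ≈ 1.7497e-6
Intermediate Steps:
L = I*sqrt(627) (L = sqrt(-627) = I*sqrt(627) ≈ 25.04*I)
U(A) = 1
1/(O(-756) + U(L)) = 1/((-756)**2 + 1) = 1/(571536 + 1) = 1/571537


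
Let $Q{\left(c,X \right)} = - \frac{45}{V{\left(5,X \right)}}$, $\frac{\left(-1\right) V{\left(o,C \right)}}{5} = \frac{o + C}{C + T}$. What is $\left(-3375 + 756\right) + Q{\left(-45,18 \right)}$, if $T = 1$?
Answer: $- \frac{60066}{23} \approx -2611.6$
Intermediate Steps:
$V{\left(o,C \right)} = - \frac{5 \left(C + o\right)}{1 + C}$ ($V{\left(o,C \right)} = - 5 \frac{o + C}{C + 1} = - 5 \frac{C + o}{1 + C} = - \frac{5 \left(C + o\right)}{1 + C}$)
$Q{\left(c,X \right)} = - \frac{9 \left(1 + X\right)}{-5 - X}$ ($Q{\left(c,X \right)} = - \frac{45}{5 \frac{1}{1 + X} \left(- X - 5\right)} = - \frac{45}{5 \frac{1}{1 + X} \left(-5 - X\right)} = - 45 \frac{1 + X}{5 \left(-5 - X\right)} = - \frac{9 \left(1 + X\right)}{-5 - X}$)
$\left(-3375 + 756\right) + Q{\left(-45,18 \right)} = \left(-3375 + 756\right) + \frac{9 \left(1 + 18\right)}{5 + 18} = -2619 + 9 \cdot \frac{1}{23} \cdot 19 = -2619 + \frac{171}{23} = - \frac{60066}{23}$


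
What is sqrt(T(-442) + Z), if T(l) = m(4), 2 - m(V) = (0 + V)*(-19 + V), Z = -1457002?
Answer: 2*I*sqrt(364235) ≈ 1207.0*I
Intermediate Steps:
m(V) = 2 - V*(-19 + V) (m(V) = 2 - (0 + V)*(-19 + V) = 2 - V*(-19 + V))
T(l) = 62 (T(l) = 2 - 1*4**2 + 19*4 = 2 - 1*16 + 76 = 2 - 16 + 76 = 62)
sqrt(T(-442) + Z) = sqrt(62 - 1457002) = sqrt(-1456940) = 2*I*sqrt(364235)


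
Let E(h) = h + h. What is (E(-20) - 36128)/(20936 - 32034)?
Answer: 18084/5549 ≈ 3.2590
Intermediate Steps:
E(h) = 2*h
(E(-20) - 36128)/(20936 - 32034) = (2*(-20) - 36128)/(20936 - 32034) = (-40 - 36128)/(-11098) = -36168*(-1/11098) = 18084/5549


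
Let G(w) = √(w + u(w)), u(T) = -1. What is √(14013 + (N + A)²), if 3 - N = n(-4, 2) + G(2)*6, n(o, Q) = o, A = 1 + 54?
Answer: √17149 ≈ 130.95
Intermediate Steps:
A = 55
G(w) = √(-1 + w) (G(w) = √(w - 1) = √(-1 + w))
N = 1 (N = 3 - (-4 + √(-1 + 2)*6) = 3 - (-4 + √1*6) = 3 - (-4 + 1*6) = 3 - (-4 + 6) = 3 - 1*2 = 3 - 2 = 1)
√(14013 + (N + A)²) = √(14013 + (1 + 55)²) = √(14013 + 56²) = √(14013 + 3136) = √17149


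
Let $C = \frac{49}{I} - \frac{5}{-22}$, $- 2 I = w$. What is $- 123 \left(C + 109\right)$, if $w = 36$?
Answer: $- \frac{432304}{33} \approx -13100.0$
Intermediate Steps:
$I = -18$ ($I = \left(- \frac{1}{2}\right) 36 = -18$)
$C = - \frac{247}{99}$ ($C = \frac{49}{-18} - \frac{5}{-22} = 49 \left(- \frac{1}{18}\right) - - \frac{5}{22} = - \frac{49}{18} + \frac{5}{22} = - \frac{247}{99} \approx -2.4949$)
$- 123 \left(C + 109\right) = - 123 \left(- \frac{247}{99} + 109\right) = \left(-123\right) \frac{10544}{99} = - \frac{432304}{33}$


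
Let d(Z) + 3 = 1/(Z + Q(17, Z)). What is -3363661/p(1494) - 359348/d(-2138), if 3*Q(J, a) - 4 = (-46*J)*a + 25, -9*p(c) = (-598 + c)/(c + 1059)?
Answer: 9207307298908959/106593920 ≈ 8.6377e+7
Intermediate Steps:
p(c) = -(-598 + c)/(9*(1059 + c)) (p(c) = -(-598 + c)/(9*(c + 1059)) = -(-598 + c)/(9*(1059 + c)))
Q(J, a) = 29/3 - 46*J*a/3 (Q(J, a) = 4/3 + ((-46*J)*a + 25)/3 = 4/3 + (-46*J*a + 25)/3 = 4/3 + (25 - 46*J*a)/3 = 4/3 + (25/3 - 46*J*a/3) = 29/3 - 46*J*a/3)
d(Z) = -3 + 1/(29/3 - 779*Z/3) (d(Z) = -3 + 1/(Z + (29/3 - 46/3*17*Z)) = -3 + 1/(Z + (29/3 - 782*Z/3)) = -3 + 1/(29/3 - 779*Z/3))
-3363661/p(1494) - 359348/d(-2138) = -3363661*9*(1059 + 1494)/(598 - 1*1494) - 359348*(-29 + 779*(-2138))/(3*(28 - 779*(-2138))) = -3363661*22977/(598 - 1494) - 359348*(-29 - 1665502)/(3*(28 + 1665502)) = -3363661/((⅑)*(1/2553)*(-896)) - 359348/(3*1665530/(-1665531)) = -3363661/(-896/22977) - 359348/(3*(-1/1665531)*1665530) = -3363661*(-22977/896) - 359348/(-1665530/555177) = 11040976971/128 - 359348*(-555177/1665530) = 11040976971/128 + 99750872298/832765 = 9207307298908959/106593920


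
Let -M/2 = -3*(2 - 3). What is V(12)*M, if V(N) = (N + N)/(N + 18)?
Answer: -24/5 ≈ -4.8000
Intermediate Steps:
V(N) = 2*N/(18 + N) (V(N) = (2*N)/(18 + N) = 2*N/(18 + N))
M = -6 (M = -(-6)*(2 - 3) = -(-6)*(-1) = -2*3 = -6)
V(12)*M = (2*12/(18 + 12))*(-6) = (2*12/30)*(-6) = (2*12*(1/30))*(-6) = (⅘)*(-6) = -24/5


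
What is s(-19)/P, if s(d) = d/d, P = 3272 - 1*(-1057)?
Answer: 1/4329 ≈ 0.00023100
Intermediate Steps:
P = 4329 (P = 3272 + 1057 = 4329)
s(d) = 1
s(-19)/P = 1/4329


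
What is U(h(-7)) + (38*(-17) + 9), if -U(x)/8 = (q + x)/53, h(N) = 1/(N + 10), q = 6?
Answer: -101435/159 ≈ -637.96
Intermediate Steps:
h(N) = 1/(10 + N)
U(x) = -48/53 - 8*x/53 (U(x) = -8*(6 + x)/53 = -8*(6/53 + x/53) = -48/53 - 8*x/53)
U(h(-7)) + (38*(-17) + 9) = (-48/53 - 8/(53*(10 - 7))) + (38*(-17) + 9) = (-48/53 - 8/53/3) + (-646 + 9) = (-48/53 - 8/53*1/3) - 637 = (-48/53 - 8/159) - 637 = -152/159 - 637 = -101435/159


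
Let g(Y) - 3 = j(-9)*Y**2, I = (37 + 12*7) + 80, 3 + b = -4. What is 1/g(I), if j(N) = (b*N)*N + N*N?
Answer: -1/19634883 ≈ -5.0930e-8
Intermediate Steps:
b = -7 (b = -3 - 4 = -7)
j(N) = -6*N**2 (j(N) = (-7*N)*N + N*N = -7*N**2 + N**2 = -6*N**2)
I = 201 (I = (37 + 84) + 80 = 121 + 80 = 201)
g(Y) = 3 - 486*Y**2 (g(Y) = 3 + (-6*(-9)**2)*Y**2 = 3 + (-6*81)*Y**2 = 3 - 486*Y**2)
1/g(I) = 1/(3 - 486*201**2) = 1/(3 - 486*40401) = 1/(3 - 19634886) = 1/(-19634883) = -1/19634883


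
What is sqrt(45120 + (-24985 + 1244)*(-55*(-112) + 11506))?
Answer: I*sqrt(419363386) ≈ 20478.0*I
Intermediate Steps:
sqrt(45120 + (-24985 + 1244)*(-55*(-112) + 11506)) = sqrt(45120 - 23741*(6160 + 11506)) = sqrt(45120 - 23741*17666) = sqrt(45120 - 419408506) = sqrt(-419363386) = I*sqrt(419363386)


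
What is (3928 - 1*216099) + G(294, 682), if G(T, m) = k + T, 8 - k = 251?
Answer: -212120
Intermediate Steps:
k = -243 (k = 8 - 1*251 = 8 - 251 = -243)
G(T, m) = -243 + T
(3928 - 1*216099) + G(294, 682) = (3928 - 1*216099) + (-243 + 294) = (3928 - 216099) + 51 = -212171 + 51 = -212120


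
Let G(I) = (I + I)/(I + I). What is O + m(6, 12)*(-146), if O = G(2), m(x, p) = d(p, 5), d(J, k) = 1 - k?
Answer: 585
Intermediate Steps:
G(I) = 1 (G(I) = (2*I)/((2*I)) = (2*I)*(1/(2*I)) = 1)
m(x, p) = -4 (m(x, p) = 1 - 1*5 = 1 - 5 = -4)
O = 1
O + m(6, 12)*(-146) = 1 - 4*(-146) = 1 + 584 = 585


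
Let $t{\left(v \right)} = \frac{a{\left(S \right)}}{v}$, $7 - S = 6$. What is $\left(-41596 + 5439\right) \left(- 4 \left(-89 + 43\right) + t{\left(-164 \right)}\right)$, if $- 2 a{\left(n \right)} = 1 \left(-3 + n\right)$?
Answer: $- \frac{1091037475}{164} \approx -6.6527 \cdot 10^{6}$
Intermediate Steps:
$S = 1$ ($S = 7 - 6 = 1$)
$a{\left(n \right)} = \frac{3}{2} - \frac{n}{2}$ ($a{\left(n \right)} = - \frac{1 \left(-3 + n\right)}{2} = - \frac{-3 + n}{2} = \frac{3}{2} - \frac{n}{2}$)
$t{\left(v \right)} = \frac{1}{v}$ ($t{\left(v \right)} = \frac{\frac{3}{2} - \frac{1}{2}}{v} = 1 \frac{1}{v} = \frac{1}{v}$)
$\left(-41596 + 5439\right) \left(- 4 \left(-89 + 43\right) + t{\left(-164 \right)}\right) = \left(-41596 + 5439\right) \left(- 4 \left(-89 + 43\right) + \frac{1}{-164}\right) = - 36157 \left(\left(-4\right) \left(-46\right) - \frac{1}{164}\right) = - 36157 \left(184 - \frac{1}{164}\right) = \left(-36157\right) \frac{30175}{164} = - \frac{1091037475}{164}$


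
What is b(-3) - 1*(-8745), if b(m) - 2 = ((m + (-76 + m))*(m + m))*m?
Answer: 7271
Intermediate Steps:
b(m) = 2 + 2*m²*(-76 + 2*m) (b(m) = 2 + ((m + (-76 + m))*(m + m))*m = 2 + ((-76 + 2*m)*(2*m))*m = 2 + (2*m*(-76 + 2*m))*m = 2 + 2*m²*(-76 + 2*m))
b(-3) - 1*(-8745) = (2 - 152*(-3)² + 4*(-3)³) - 1*(-8745) = (2 - 152*9 + 4*(-27)) + 8745 = (2 - 1368 - 108) + 8745 = -1474 + 8745 = 7271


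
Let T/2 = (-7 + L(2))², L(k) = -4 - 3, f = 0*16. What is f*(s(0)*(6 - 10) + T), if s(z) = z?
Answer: 0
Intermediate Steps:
f = 0
L(k) = -7
T = 392 (T = 2*(-7 - 7)² = 2*(-14)² = 2*196 = 392)
f*(s(0)*(6 - 10) + T) = 0*(0*(6 - 10) + 392) = 0*(0*(-4) + 392) = 0*(0 + 392) = 0*392 = 0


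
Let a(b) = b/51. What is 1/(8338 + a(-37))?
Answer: 51/425201 ≈ 0.00011994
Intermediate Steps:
a(b) = b/51 (a(b) = b*(1/51) = b/51)
1/(8338 + a(-37)) = 1/(8338 + (1/51)*(-37)) = 1/(8338 - 37/51) = 1/(425201/51) = 51/425201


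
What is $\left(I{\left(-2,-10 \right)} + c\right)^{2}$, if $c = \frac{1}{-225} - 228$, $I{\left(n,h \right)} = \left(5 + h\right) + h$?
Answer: $\frac{2989464976}{50625} \approx 59051.0$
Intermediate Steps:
$I{\left(n,h \right)} = 5 + 2 h$
$c = - \frac{51301}{225}$ ($c = - \frac{1}{225} - 228 = - \frac{51301}{225} \approx -228.0$)
$\left(I{\left(-2,-10 \right)} + c\right)^{2} = \left(\left(5 + 2 \left(-10\right)\right) - \frac{51301}{225}\right)^{2} = \left(\left(5 - 20\right) - \frac{51301}{225}\right)^{2} = \left(-15 - \frac{51301}{225}\right)^{2} = \left(- \frac{54676}{225}\right)^{2} = \frac{2989464976}{50625}$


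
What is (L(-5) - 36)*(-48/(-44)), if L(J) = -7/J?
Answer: -2076/55 ≈ -37.745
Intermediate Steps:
(L(-5) - 36)*(-48/(-44)) = (-7/(-5) - 36)*(-48/(-44)) = (-7*(-⅕) - 36)*(-48*(-1/44)) = (7/5 - 36)*(12/11) = -173/5*12/11 = -2076/55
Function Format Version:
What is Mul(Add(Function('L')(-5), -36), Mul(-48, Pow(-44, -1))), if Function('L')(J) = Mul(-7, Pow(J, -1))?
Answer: Rational(-2076, 55) ≈ -37.745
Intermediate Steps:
Mul(Add(Function('L')(-5), -36), Mul(-48, Pow(-44, -1))) = Mul(Add(Mul(-7, Pow(-5, -1)), -36), Mul(-48, Pow(-44, -1))) = Mul(Add(Mul(-7, Rational(-1, 5)), -36), Mul(-48, Rational(-1, 44))) = Mul(Add(Rational(7, 5), -36), Rational(12, 11)) = Mul(Rational(-173, 5), Rational(12, 11)) = Rational(-2076, 55)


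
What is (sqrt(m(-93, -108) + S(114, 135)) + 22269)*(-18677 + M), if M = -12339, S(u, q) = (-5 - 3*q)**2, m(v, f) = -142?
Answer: -690695304 - 93048*sqrt(18662) ≈ -7.0341e+8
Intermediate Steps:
(sqrt(m(-93, -108) + S(114, 135)) + 22269)*(-18677 + M) = (sqrt(-142 + (5 + 3*135)**2) + 22269)*(-18677 - 12339) = (sqrt(-142 + (5 + 405)**2) + 22269)*(-31016) = (sqrt(-142 + 410**2) + 22269)*(-31016) = (sqrt(-142 + 168100) + 22269)*(-31016) = (sqrt(167958) + 22269)*(-31016) = (3*sqrt(18662) + 22269)*(-31016) = (22269 + 3*sqrt(18662))*(-31016) = -690695304 - 93048*sqrt(18662)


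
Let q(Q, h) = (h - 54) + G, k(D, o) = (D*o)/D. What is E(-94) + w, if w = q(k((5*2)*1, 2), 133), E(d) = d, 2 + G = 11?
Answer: -6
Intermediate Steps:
G = 9 (G = -2 + 11 = 9)
k(D, o) = o
q(Q, h) = -45 + h (q(Q, h) = (h - 54) + 9 = (-54 + h) + 9 = -45 + h)
w = 88 (w = -45 + 133 = 88)
E(-94) + w = -94 + 88 = -6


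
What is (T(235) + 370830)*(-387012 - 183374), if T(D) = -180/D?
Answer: -9941242763964/47 ≈ -2.1152e+11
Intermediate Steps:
(T(235) + 370830)*(-387012 - 183374) = (-180/235 + 370830)*(-387012 - 183374) = (-180*1/235 + 370830)*(-570386) = (-36/47 + 370830)*(-570386) = (17428974/47)*(-570386) = -9941242763964/47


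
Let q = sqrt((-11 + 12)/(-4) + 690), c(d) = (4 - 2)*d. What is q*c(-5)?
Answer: -5*sqrt(2759) ≈ -262.63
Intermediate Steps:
c(d) = 2*d
q = sqrt(2759)/2 (q = sqrt(1*(-1/4) + 690) = sqrt(-1/4 + 690) = sqrt(2759/4) = sqrt(2759)/2 ≈ 26.263)
q*c(-5) = (sqrt(2759)/2)*(2*(-5)) = (sqrt(2759)/2)*(-10) = -5*sqrt(2759)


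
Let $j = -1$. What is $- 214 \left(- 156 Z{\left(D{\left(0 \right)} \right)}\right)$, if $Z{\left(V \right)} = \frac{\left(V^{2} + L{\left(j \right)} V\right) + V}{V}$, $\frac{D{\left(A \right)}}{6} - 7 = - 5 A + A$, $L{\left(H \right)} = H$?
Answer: $1402128$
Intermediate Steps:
$D{\left(A \right)} = 42 - 24 A$ ($D{\left(A \right)} = 42 + 6 \left(- 5 A + A\right) = 42 + 6 \left(- 4 A\right) = 42 - 24 A$)
$Z{\left(V \right)} = V$ ($Z{\left(V \right)} = \frac{\left(V^{2} - V\right) + V}{V} = \frac{V^{2}}{V} = V$)
$- 214 \left(- 156 Z{\left(D{\left(0 \right)} \right)}\right) = - 214 \left(- 156 \left(42 - 0\right)\right) = - 214 \left(- 156 \left(42 + 0\right)\right) = - 214 \left(\left(-156\right) 42\right) = \left(-214\right) \left(-6552\right) = 1402128$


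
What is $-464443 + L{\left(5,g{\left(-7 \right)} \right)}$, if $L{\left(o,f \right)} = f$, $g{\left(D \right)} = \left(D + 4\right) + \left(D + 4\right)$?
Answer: $-464449$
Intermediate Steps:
$g{\left(D \right)} = 8 + 2 D$ ($g{\left(D \right)} = \left(4 + D\right) + \left(4 + D\right) = 8 + 2 D$)
$-464443 + L{\left(5,g{\left(-7 \right)} \right)} = -464443 + \left(8 + 2 \left(-7\right)\right) = -464443 + \left(8 - 14\right) = -464443 - 6 = -464449$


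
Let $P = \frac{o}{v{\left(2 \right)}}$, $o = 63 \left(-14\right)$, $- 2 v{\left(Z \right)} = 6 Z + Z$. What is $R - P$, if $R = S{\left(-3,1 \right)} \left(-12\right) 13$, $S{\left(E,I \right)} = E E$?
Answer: $-1530$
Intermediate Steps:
$S{\left(E,I \right)} = E^{2}$
$v{\left(Z \right)} = - \frac{7 Z}{2}$ ($v{\left(Z \right)} = - \frac{6 Z + Z}{2} = - \frac{7 Z}{2}$)
$o = -882$
$R = -1404$ ($R = \left(-3\right)^{2} \left(-12\right) 13 = 9 \left(-12\right) 13 = \left(-108\right) 13 = -1404$)
$P = 126$ ($P = - \frac{882}{\left(- \frac{7}{2}\right) 2} = - \frac{882}{-7} = \left(-882\right) \left(- \frac{1}{7}\right) = 126$)
$R - P = -1404 - 126 = -1530$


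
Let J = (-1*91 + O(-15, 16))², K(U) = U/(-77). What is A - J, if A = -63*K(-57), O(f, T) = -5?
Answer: -101889/11 ≈ -9262.6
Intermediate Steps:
K(U) = -U/77 (K(U) = U*(-1/77) = -U/77)
J = 9216 (J = (-1*91 - 5)² = (-91 - 5)² = (-96)² = 9216)
A = -513/11 (A = -(-9)*(-57)/11 = -63*57/77 = -513/11 ≈ -46.636)
A - J = -513/11 - 1*9216 = -513/11 - 9216 = -101889/11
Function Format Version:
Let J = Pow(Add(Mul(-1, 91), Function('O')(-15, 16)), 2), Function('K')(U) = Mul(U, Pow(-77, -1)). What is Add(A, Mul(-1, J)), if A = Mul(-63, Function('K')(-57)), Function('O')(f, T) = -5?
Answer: Rational(-101889, 11) ≈ -9262.6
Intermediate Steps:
Function('K')(U) = Mul(Rational(-1, 77), U) (Function('K')(U) = Mul(U, Rational(-1, 77)) = Mul(Rational(-1, 77), U))
J = 9216 (J = Pow(Add(Mul(-1, 91), -5), 2) = Pow(Add(-91, -5), 2) = Pow(-96, 2) = 9216)
A = Rational(-513, 11) (A = Mul(-63, Mul(Rational(-1, 77), -57)) = Mul(-63, Rational(57, 77)) = Rational(-513, 11) ≈ -46.636)
Add(A, Mul(-1, J)) = Add(Rational(-513, 11), Mul(-1, 9216)) = Add(Rational(-513, 11), -9216) = Rational(-101889, 11)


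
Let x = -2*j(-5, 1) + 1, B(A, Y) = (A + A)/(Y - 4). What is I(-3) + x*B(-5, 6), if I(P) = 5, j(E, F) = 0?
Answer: 0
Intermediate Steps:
B(A, Y) = 2*A/(-4 + Y) (B(A, Y) = (2*A)/(-4 + Y) = 2*A/(-4 + Y))
x = 1 (x = -2*0 + 1 = 0 + 1 = 1)
I(-3) + x*B(-5, 6) = 5 + 1*(2*(-5)/(-4 + 6)) = 5 + 1*(2*(-5)/2) = 5 + 1*(2*(-5)*(½)) = 5 + 1*(-5) = 5 - 5 = 0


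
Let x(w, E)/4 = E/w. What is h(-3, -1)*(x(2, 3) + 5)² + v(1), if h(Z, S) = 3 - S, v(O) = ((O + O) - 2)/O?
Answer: 484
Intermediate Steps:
v(O) = (-2 + 2*O)/O (v(O) = (2*O - 2)/O = (-2 + 2*O)/O)
x(w, E) = 4*E/w (x(w, E) = 4*(E/w) = 4*E/w)
h(-3, -1)*(x(2, 3) + 5)² + v(1) = (3 - 1*(-1))*(4*3/2 + 5)² + (2 - 2/1) = (3 + 1)*(4*3*(½) + 5)² + (2 - 2*1) = 4*(6 + 5)² + (2 - 2) = 4*11² + 0 = 4*121 + 0 = 484 + 0 = 484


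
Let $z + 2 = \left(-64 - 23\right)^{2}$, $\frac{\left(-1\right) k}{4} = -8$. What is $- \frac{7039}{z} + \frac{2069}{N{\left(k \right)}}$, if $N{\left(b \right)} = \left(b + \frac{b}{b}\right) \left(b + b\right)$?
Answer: $\frac{789755}{15981504} \approx 0.049417$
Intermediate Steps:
$k = 32$ ($k = \left(-4\right) \left(-8\right) = 32$)
$z = 7567$ ($z = -2 + \left(-64 - 23\right)^{2} = -2 + \left(-87\right)^{2} = -2 + 7569 = 7567$)
$N{\left(b \right)} = 2 b \left(1 + b\right)$ ($N{\left(b \right)} = \left(b + 1\right) 2 b = \left(1 + b\right) 2 b = 2 b \left(1 + b\right)$)
$- \frac{7039}{z} + \frac{2069}{N{\left(k \right)}} = - \frac{7039}{7567} + \frac{2069}{2 \cdot 32 \left(1 + 32\right)} = \left(-7039\right) \frac{1}{7567} + \frac{2069}{2 \cdot 32 \cdot 33} = - \frac{7039}{7567} + \frac{2069}{2112} = \frac{789755}{15981504}$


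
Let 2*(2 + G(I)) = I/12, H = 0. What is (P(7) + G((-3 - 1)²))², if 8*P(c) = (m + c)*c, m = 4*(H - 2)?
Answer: 2809/576 ≈ 4.8767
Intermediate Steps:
m = -8 (m = 4*(0 - 2) = 4*(-2) = -8)
G(I) = -2 + I/24 (G(I) = -2 + (I/12)/2 = -2 + I/24)
P(c) = c*(-8 + c)/8 (P(c) = ((-8 + c)*c)/8 = (c*(-8 + c))/8 = c*(-8 + c)/8)
(P(7) + G((-3 - 1)²))² = ((⅛)*7*(-8 + 7) + (-2 + (-3 - 1)²/24))² = ((⅛)*7*(-1) + (-2 + (1/24)*(-4)²))² = (-7/8 + (-2 + (1/24)*16))² = (-7/8 + (-2 + ⅔))² = (-7/8 - 4/3)² = (-53/24)² = 2809/576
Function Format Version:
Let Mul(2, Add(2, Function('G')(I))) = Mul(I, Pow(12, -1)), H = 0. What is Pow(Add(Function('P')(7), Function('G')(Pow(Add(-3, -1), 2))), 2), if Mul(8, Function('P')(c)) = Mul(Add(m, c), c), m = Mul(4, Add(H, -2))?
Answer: Rational(2809, 576) ≈ 4.8767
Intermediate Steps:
m = -8 (m = Mul(4, Add(0, -2)) = Mul(4, -2) = -8)
Function('G')(I) = Add(-2, Mul(Rational(1, 24), I)) (Function('G')(I) = Add(-2, Mul(Rational(1, 2), Mul(I, Pow(12, -1)))) = Add(-2, Mul(Rational(1, 2), Mul(I, Rational(1, 12)))) = Add(-2, Mul(Rational(1, 2), Mul(Rational(1, 12), I))) = Add(-2, Mul(Rational(1, 24), I)))
Function('P')(c) = Mul(Rational(1, 8), c, Add(-8, c)) (Function('P')(c) = Mul(Rational(1, 8), Mul(Add(-8, c), c)) = Mul(Rational(1, 8), Mul(c, Add(-8, c))) = Mul(Rational(1, 8), c, Add(-8, c)))
Pow(Add(Function('P')(7), Function('G')(Pow(Add(-3, -1), 2))), 2) = Pow(Add(Mul(Rational(1, 8), 7, Add(-8, 7)), Add(-2, Mul(Rational(1, 24), Pow(Add(-3, -1), 2)))), 2) = Pow(Add(Mul(Rational(1, 8), 7, -1), Add(-2, Mul(Rational(1, 24), Pow(-4, 2)))), 2) = Pow(Add(Rational(-7, 8), Add(-2, Mul(Rational(1, 24), 16))), 2) = Pow(Add(Rational(-7, 8), Add(-2, Rational(2, 3))), 2) = Pow(Add(Rational(-7, 8), Rational(-4, 3)), 2) = Pow(Rational(-53, 24), 2) = Rational(2809, 576)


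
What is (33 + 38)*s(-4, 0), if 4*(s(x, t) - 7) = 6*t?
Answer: 497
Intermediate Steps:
s(x, t) = 7 + 3*t/2 (s(x, t) = 7 + (6*t)/4 = 7 + 3*t/2)
(33 + 38)*s(-4, 0) = (33 + 38)*(7 + (3/2)*0) = 71*(7 + 0) = 71*7 = 497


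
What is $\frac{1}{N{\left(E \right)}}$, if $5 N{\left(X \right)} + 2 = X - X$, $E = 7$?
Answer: $- \frac{5}{2} \approx -2.5$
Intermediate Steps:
$N{\left(X \right)} = - \frac{2}{5}$ ($N{\left(X \right)} = - \frac{2}{5} + \frac{X - X}{5} = - \frac{2}{5} + \frac{1}{5} \cdot 0 = - \frac{2}{5} + 0 = - \frac{2}{5}$)
$\frac{1}{N{\left(E \right)}} = \frac{1}{- \frac{2}{5}} = - \frac{5}{2}$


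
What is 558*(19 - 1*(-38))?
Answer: 31806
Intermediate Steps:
558*(19 - 1*(-38)) = 558*(19 + 38) = 558*57 = 31806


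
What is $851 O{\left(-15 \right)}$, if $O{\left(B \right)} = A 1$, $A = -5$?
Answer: $-4255$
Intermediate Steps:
$O{\left(B \right)} = -5$ ($O{\left(B \right)} = \left(-5\right) 1 = -5$)
$851 O{\left(-15 \right)} = 851 \left(-5\right) = -4255$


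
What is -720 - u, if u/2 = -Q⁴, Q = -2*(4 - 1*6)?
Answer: -208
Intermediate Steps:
Q = 4 (Q = -2*(4 - 6) = -2*(-2) = 4)
u = -512 (u = 2*(-1*4⁴) = 2*(-1*256) = 2*(-256) = -512)
-720 - u = -720 - 1*(-512) = -720 + 512 = -208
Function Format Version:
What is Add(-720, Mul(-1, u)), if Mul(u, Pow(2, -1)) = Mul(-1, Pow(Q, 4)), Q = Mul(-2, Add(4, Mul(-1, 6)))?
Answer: -208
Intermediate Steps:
Q = 4 (Q = Mul(-2, Add(4, -6)) = Mul(-2, -2) = 4)
u = -512 (u = Mul(2, Mul(-1, Pow(4, 4))) = Mul(2, Mul(-1, 256)) = Mul(2, -256) = -512)
Add(-720, Mul(-1, u)) = Add(-720, Mul(-1, -512)) = Add(-720, 512) = -208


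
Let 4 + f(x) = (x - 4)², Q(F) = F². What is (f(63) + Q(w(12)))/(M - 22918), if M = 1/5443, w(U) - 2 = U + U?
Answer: -22604779/124742673 ≈ -0.18121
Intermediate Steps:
w(U) = 2 + 2*U (w(U) = 2 + (U + U) = 2 + 2*U)
f(x) = -4 + (-4 + x)² (f(x) = -4 + (x - 4)² = -4 + (-4 + x)²)
M = 1/5443 ≈ 0.00018372
(f(63) + Q(w(12)))/(M - 22918) = ((-4 + (-4 + 63)²) + (2 + 2*12)²)/(1/5443 - 22918) = ((-4 + 59²) + (2 + 24)²)/(-124742673/5443) = ((-4 + 3481) + 26²)*(-5443/124742673) = (3477 + 676)*(-5443/124742673) = 4153*(-5443/124742673) = -22604779/124742673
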